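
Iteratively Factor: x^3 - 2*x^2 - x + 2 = (x + 1)*(x^2 - 3*x + 2) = (x - 2)*(x + 1)*(x - 1)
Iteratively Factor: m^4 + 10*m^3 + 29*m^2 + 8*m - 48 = (m - 1)*(m^3 + 11*m^2 + 40*m + 48) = (m - 1)*(m + 4)*(m^2 + 7*m + 12) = (m - 1)*(m + 4)^2*(m + 3)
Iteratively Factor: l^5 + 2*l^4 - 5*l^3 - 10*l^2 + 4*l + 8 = (l - 1)*(l^4 + 3*l^3 - 2*l^2 - 12*l - 8) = (l - 1)*(l + 1)*(l^3 + 2*l^2 - 4*l - 8) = (l - 1)*(l + 1)*(l + 2)*(l^2 - 4) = (l - 2)*(l - 1)*(l + 1)*(l + 2)*(l + 2)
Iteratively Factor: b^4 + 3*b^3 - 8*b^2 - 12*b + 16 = (b + 2)*(b^3 + b^2 - 10*b + 8) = (b - 2)*(b + 2)*(b^2 + 3*b - 4) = (b - 2)*(b - 1)*(b + 2)*(b + 4)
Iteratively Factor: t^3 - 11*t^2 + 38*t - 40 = (t - 2)*(t^2 - 9*t + 20) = (t - 5)*(t - 2)*(t - 4)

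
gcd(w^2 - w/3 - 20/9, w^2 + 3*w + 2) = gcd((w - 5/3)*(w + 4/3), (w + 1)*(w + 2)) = 1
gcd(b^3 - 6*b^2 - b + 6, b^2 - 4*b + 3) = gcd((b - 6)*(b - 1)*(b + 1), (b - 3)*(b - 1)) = b - 1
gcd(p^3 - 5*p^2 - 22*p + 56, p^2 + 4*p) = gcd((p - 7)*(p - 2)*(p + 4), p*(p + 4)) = p + 4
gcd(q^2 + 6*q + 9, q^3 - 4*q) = 1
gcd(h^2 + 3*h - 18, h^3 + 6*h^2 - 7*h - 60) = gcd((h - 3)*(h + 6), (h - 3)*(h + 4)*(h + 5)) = h - 3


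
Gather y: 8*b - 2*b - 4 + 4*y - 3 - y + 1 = 6*b + 3*y - 6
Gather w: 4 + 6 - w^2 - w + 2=-w^2 - w + 12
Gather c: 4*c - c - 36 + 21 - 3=3*c - 18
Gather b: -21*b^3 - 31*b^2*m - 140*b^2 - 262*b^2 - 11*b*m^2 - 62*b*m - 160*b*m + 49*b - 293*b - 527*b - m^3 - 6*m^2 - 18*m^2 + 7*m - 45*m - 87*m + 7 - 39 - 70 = -21*b^3 + b^2*(-31*m - 402) + b*(-11*m^2 - 222*m - 771) - m^3 - 24*m^2 - 125*m - 102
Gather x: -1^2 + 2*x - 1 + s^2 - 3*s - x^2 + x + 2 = s^2 - 3*s - x^2 + 3*x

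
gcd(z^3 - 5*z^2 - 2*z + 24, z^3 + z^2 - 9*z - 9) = z - 3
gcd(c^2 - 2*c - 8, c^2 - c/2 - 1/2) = 1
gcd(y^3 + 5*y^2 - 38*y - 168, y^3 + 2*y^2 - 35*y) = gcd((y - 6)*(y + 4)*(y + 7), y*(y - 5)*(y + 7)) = y + 7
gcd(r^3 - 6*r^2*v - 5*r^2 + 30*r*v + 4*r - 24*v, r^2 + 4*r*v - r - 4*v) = r - 1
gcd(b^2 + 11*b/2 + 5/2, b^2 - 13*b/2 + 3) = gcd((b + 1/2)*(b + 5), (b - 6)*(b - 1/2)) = 1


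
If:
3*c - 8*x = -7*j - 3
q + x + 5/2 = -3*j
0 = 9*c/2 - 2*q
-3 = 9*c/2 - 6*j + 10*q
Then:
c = -77/321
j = -62/107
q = -231/428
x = -95/428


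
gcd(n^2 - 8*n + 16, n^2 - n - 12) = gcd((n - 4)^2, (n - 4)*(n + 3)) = n - 4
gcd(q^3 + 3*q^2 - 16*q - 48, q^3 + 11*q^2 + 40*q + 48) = q^2 + 7*q + 12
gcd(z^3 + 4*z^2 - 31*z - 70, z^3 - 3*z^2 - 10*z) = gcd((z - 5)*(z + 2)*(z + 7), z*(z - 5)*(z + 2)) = z^2 - 3*z - 10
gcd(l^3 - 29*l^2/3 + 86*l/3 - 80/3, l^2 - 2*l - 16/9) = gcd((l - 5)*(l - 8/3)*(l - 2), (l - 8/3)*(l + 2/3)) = l - 8/3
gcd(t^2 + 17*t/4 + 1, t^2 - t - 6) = 1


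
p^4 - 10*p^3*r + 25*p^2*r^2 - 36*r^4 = (p - 6*r)*(p - 3*r)*(p - 2*r)*(p + r)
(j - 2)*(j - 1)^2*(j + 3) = j^4 - j^3 - 7*j^2 + 13*j - 6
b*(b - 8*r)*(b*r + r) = b^3*r - 8*b^2*r^2 + b^2*r - 8*b*r^2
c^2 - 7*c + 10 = (c - 5)*(c - 2)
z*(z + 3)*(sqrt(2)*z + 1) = sqrt(2)*z^3 + z^2 + 3*sqrt(2)*z^2 + 3*z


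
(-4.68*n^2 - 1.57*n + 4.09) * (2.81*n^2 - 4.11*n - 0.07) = -13.1508*n^4 + 14.8231*n^3 + 18.2732*n^2 - 16.7*n - 0.2863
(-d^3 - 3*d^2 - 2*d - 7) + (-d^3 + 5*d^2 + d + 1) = -2*d^3 + 2*d^2 - d - 6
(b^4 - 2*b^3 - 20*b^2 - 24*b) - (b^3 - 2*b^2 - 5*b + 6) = b^4 - 3*b^3 - 18*b^2 - 19*b - 6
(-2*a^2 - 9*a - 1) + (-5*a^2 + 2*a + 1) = -7*a^2 - 7*a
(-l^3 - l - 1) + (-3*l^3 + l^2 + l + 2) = -4*l^3 + l^2 + 1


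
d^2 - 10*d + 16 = (d - 8)*(d - 2)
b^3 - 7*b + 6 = (b - 2)*(b - 1)*(b + 3)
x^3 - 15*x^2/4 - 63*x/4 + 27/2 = (x - 6)*(x - 3/4)*(x + 3)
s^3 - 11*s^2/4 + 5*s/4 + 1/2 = (s - 2)*(s - 1)*(s + 1/4)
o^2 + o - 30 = (o - 5)*(o + 6)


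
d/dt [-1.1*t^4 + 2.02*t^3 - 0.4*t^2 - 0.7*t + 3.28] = -4.4*t^3 + 6.06*t^2 - 0.8*t - 0.7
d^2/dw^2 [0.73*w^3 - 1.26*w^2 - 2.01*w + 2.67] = 4.38*w - 2.52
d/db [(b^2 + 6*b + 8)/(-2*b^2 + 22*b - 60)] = (17*b^2 - 44*b - 268)/(2*(b^4 - 22*b^3 + 181*b^2 - 660*b + 900))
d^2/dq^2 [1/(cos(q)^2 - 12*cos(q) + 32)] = (-4*sin(q)^4 + 18*sin(q)^2 - 429*cos(q) + 9*cos(3*q) + 210)/((cos(q) - 8)^3*(cos(q) - 4)^3)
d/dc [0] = 0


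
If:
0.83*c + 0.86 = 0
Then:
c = -1.04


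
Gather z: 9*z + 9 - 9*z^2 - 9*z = 9 - 9*z^2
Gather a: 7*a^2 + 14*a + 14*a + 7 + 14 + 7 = 7*a^2 + 28*a + 28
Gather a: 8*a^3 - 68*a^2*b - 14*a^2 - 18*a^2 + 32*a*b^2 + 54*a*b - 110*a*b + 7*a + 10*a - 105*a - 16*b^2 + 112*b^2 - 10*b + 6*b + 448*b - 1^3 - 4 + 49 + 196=8*a^3 + a^2*(-68*b - 32) + a*(32*b^2 - 56*b - 88) + 96*b^2 + 444*b + 240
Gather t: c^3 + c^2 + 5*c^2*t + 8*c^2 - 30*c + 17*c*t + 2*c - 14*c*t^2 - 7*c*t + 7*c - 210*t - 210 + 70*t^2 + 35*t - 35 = c^3 + 9*c^2 - 21*c + t^2*(70 - 14*c) + t*(5*c^2 + 10*c - 175) - 245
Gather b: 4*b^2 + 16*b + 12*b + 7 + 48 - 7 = 4*b^2 + 28*b + 48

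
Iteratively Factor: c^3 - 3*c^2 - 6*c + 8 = (c - 1)*(c^2 - 2*c - 8) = (c - 1)*(c + 2)*(c - 4)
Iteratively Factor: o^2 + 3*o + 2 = (o + 1)*(o + 2)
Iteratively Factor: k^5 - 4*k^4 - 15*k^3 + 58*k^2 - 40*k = (k - 2)*(k^4 - 2*k^3 - 19*k^2 + 20*k) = k*(k - 2)*(k^3 - 2*k^2 - 19*k + 20) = k*(k - 2)*(k + 4)*(k^2 - 6*k + 5) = k*(k - 2)*(k - 1)*(k + 4)*(k - 5)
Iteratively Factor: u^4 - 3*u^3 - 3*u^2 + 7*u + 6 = (u + 1)*(u^3 - 4*u^2 + u + 6) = (u + 1)^2*(u^2 - 5*u + 6) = (u - 2)*(u + 1)^2*(u - 3)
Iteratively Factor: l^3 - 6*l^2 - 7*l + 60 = (l - 4)*(l^2 - 2*l - 15) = (l - 5)*(l - 4)*(l + 3)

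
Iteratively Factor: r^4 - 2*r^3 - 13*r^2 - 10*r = (r + 2)*(r^3 - 4*r^2 - 5*r) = (r + 1)*(r + 2)*(r^2 - 5*r) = (r - 5)*(r + 1)*(r + 2)*(r)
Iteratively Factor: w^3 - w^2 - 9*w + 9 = (w - 1)*(w^2 - 9) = (w - 1)*(w + 3)*(w - 3)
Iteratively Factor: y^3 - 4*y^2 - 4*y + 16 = (y - 4)*(y^2 - 4) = (y - 4)*(y + 2)*(y - 2)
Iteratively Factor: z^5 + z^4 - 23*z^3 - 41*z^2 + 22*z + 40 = (z + 1)*(z^4 - 23*z^2 - 18*z + 40) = (z + 1)*(z + 2)*(z^3 - 2*z^2 - 19*z + 20) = (z - 1)*(z + 1)*(z + 2)*(z^2 - z - 20) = (z - 5)*(z - 1)*(z + 1)*(z + 2)*(z + 4)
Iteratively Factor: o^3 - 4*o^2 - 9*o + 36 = (o - 4)*(o^2 - 9) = (o - 4)*(o + 3)*(o - 3)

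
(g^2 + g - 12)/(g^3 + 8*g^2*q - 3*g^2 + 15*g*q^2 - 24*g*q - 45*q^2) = (g + 4)/(g^2 + 8*g*q + 15*q^2)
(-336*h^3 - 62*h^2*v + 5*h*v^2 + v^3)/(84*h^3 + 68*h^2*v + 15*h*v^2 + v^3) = (-8*h + v)/(2*h + v)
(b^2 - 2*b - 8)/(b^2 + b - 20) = (b + 2)/(b + 5)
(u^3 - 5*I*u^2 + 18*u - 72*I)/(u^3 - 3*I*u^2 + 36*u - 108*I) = (u + 4*I)/(u + 6*I)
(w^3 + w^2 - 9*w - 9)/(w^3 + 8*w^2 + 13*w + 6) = (w^2 - 9)/(w^2 + 7*w + 6)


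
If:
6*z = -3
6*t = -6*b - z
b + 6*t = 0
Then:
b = 1/10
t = -1/60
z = -1/2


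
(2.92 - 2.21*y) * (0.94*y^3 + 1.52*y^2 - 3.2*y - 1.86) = -2.0774*y^4 - 0.6144*y^3 + 11.5104*y^2 - 5.2334*y - 5.4312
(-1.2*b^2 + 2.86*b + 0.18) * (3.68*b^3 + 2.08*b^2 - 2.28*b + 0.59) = -4.416*b^5 + 8.0288*b^4 + 9.3472*b^3 - 6.8544*b^2 + 1.277*b + 0.1062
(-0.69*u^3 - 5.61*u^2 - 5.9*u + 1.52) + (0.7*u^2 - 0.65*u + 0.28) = -0.69*u^3 - 4.91*u^2 - 6.55*u + 1.8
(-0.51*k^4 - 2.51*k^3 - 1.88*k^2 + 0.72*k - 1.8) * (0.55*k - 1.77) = -0.2805*k^5 - 0.4778*k^4 + 3.4087*k^3 + 3.7236*k^2 - 2.2644*k + 3.186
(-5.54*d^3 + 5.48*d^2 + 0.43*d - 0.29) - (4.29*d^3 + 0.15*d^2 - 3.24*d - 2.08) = -9.83*d^3 + 5.33*d^2 + 3.67*d + 1.79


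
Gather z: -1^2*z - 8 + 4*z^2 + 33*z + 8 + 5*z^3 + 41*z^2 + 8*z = 5*z^3 + 45*z^2 + 40*z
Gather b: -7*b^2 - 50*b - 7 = -7*b^2 - 50*b - 7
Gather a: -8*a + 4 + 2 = 6 - 8*a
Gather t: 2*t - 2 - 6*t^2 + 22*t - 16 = -6*t^2 + 24*t - 18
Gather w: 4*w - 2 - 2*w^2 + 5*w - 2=-2*w^2 + 9*w - 4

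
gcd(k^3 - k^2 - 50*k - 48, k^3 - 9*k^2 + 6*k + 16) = k^2 - 7*k - 8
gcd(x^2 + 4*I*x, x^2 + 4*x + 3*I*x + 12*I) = 1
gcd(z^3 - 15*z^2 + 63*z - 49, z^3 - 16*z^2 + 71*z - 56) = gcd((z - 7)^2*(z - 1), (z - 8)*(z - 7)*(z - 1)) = z^2 - 8*z + 7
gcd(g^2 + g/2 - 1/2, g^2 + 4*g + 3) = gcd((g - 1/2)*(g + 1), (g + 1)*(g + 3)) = g + 1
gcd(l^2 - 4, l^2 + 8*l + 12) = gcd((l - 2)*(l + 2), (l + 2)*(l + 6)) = l + 2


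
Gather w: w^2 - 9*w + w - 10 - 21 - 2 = w^2 - 8*w - 33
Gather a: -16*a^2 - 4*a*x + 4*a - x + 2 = -16*a^2 + a*(4 - 4*x) - x + 2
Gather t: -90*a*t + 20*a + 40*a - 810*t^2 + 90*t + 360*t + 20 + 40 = 60*a - 810*t^2 + t*(450 - 90*a) + 60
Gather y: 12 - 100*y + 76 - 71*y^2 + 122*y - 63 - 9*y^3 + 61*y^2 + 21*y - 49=-9*y^3 - 10*y^2 + 43*y - 24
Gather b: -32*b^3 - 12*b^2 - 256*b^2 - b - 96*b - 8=-32*b^3 - 268*b^2 - 97*b - 8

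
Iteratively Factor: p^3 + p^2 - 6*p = (p - 2)*(p^2 + 3*p) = p*(p - 2)*(p + 3)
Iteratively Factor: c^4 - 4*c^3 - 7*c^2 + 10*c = (c)*(c^3 - 4*c^2 - 7*c + 10) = c*(c - 1)*(c^2 - 3*c - 10) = c*(c - 5)*(c - 1)*(c + 2)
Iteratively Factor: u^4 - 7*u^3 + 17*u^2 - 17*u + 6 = (u - 2)*(u^3 - 5*u^2 + 7*u - 3) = (u - 2)*(u - 1)*(u^2 - 4*u + 3) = (u - 3)*(u - 2)*(u - 1)*(u - 1)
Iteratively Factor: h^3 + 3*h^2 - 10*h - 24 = (h - 3)*(h^2 + 6*h + 8) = (h - 3)*(h + 4)*(h + 2)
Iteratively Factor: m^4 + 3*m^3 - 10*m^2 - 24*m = (m + 2)*(m^3 + m^2 - 12*m) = (m + 2)*(m + 4)*(m^2 - 3*m) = (m - 3)*(m + 2)*(m + 4)*(m)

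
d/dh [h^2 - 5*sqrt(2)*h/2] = 2*h - 5*sqrt(2)/2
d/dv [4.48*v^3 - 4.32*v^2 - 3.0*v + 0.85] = 13.44*v^2 - 8.64*v - 3.0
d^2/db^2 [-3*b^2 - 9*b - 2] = -6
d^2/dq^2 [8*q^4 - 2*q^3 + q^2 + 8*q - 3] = 96*q^2 - 12*q + 2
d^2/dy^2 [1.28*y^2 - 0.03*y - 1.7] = 2.56000000000000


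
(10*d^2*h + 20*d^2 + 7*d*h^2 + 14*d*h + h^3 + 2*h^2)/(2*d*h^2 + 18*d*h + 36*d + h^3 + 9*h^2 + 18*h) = (5*d*h + 10*d + h^2 + 2*h)/(h^2 + 9*h + 18)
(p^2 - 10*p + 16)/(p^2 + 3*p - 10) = (p - 8)/(p + 5)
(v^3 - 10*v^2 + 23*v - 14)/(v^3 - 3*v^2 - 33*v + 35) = (v - 2)/(v + 5)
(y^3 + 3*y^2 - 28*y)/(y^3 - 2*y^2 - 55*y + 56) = y*(y - 4)/(y^2 - 9*y + 8)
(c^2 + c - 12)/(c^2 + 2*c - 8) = (c - 3)/(c - 2)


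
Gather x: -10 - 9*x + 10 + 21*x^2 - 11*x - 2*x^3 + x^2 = -2*x^3 + 22*x^2 - 20*x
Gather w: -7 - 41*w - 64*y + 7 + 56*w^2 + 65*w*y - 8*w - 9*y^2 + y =56*w^2 + w*(65*y - 49) - 9*y^2 - 63*y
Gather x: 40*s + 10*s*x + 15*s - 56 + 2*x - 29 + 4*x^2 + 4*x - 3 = 55*s + 4*x^2 + x*(10*s + 6) - 88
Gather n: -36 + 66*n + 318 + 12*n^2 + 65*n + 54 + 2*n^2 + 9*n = 14*n^2 + 140*n + 336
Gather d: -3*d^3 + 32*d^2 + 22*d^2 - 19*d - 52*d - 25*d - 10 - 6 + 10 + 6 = -3*d^3 + 54*d^2 - 96*d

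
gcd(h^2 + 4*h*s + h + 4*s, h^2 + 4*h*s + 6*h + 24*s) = h + 4*s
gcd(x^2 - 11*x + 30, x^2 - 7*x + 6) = x - 6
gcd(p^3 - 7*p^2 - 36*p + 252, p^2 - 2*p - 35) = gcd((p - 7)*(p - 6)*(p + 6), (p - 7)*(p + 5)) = p - 7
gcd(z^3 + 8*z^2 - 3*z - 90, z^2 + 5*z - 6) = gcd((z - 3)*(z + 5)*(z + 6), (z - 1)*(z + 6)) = z + 6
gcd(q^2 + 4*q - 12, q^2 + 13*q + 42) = q + 6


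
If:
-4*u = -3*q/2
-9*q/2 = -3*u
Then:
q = 0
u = 0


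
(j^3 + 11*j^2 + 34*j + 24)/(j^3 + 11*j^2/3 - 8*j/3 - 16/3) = 3*(j + 6)/(3*j - 4)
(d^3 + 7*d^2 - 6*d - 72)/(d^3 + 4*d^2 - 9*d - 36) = (d + 6)/(d + 3)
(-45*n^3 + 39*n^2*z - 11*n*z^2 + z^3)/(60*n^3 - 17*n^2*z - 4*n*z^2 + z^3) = (-3*n + z)/(4*n + z)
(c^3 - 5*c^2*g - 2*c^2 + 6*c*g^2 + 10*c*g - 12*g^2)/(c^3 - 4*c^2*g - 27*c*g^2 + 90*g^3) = (c^2 - 2*c*g - 2*c + 4*g)/(c^2 - c*g - 30*g^2)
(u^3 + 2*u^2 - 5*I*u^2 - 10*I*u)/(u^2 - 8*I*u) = (u^2 + u*(2 - 5*I) - 10*I)/(u - 8*I)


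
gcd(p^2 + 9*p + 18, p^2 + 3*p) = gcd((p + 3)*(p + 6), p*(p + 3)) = p + 3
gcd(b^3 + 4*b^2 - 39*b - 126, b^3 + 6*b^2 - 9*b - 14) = b + 7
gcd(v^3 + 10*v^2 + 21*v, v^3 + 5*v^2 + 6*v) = v^2 + 3*v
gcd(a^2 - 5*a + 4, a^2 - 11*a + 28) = a - 4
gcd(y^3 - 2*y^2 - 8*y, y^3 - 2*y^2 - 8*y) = y^3 - 2*y^2 - 8*y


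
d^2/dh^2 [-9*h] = 0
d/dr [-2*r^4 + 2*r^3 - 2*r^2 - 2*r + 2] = -8*r^3 + 6*r^2 - 4*r - 2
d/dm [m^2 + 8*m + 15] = 2*m + 8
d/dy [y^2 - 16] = 2*y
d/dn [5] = 0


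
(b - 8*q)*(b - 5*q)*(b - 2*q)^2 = b^4 - 17*b^3*q + 96*b^2*q^2 - 212*b*q^3 + 160*q^4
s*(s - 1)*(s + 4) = s^3 + 3*s^2 - 4*s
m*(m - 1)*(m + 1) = m^3 - m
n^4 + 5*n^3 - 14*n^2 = n^2*(n - 2)*(n + 7)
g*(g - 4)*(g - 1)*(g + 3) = g^4 - 2*g^3 - 11*g^2 + 12*g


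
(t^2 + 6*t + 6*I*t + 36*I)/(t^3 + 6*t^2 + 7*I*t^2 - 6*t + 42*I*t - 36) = 1/(t + I)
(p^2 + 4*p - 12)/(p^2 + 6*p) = (p - 2)/p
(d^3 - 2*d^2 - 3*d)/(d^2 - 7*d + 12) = d*(d + 1)/(d - 4)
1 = 1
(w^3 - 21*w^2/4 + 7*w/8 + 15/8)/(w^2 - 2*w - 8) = (-8*w^3 + 42*w^2 - 7*w - 15)/(8*(-w^2 + 2*w + 8))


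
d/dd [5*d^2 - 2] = 10*d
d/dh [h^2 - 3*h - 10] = 2*h - 3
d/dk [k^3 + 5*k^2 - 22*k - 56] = 3*k^2 + 10*k - 22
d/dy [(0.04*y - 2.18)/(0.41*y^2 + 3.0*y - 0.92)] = (-0.0164*y^2 + 1.7876*y + 6.5032)/(0.1681*y^4 + 2.46*y^3 + 8.2456*y^2 - 5.52*y + 0.8464)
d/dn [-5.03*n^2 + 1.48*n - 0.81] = 1.48 - 10.06*n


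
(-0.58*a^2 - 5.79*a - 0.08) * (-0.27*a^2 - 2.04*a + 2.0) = 0.1566*a^4 + 2.7465*a^3 + 10.6732*a^2 - 11.4168*a - 0.16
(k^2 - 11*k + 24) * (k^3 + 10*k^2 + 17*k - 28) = k^5 - k^4 - 69*k^3 + 25*k^2 + 716*k - 672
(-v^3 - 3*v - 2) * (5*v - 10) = -5*v^4 + 10*v^3 - 15*v^2 + 20*v + 20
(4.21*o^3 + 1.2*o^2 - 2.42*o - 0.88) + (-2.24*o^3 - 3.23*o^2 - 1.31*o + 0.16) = 1.97*o^3 - 2.03*o^2 - 3.73*o - 0.72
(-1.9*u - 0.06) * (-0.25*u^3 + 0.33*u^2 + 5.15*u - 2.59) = 0.475*u^4 - 0.612*u^3 - 9.8048*u^2 + 4.612*u + 0.1554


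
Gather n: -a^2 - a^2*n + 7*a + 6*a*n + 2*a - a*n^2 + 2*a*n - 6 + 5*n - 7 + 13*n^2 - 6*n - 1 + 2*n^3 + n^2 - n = -a^2 + 9*a + 2*n^3 + n^2*(14 - a) + n*(-a^2 + 8*a - 2) - 14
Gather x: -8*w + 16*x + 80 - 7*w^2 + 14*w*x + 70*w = -7*w^2 + 62*w + x*(14*w + 16) + 80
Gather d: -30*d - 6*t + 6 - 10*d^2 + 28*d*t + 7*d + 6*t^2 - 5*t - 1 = -10*d^2 + d*(28*t - 23) + 6*t^2 - 11*t + 5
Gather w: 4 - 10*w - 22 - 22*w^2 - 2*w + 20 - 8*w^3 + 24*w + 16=-8*w^3 - 22*w^2 + 12*w + 18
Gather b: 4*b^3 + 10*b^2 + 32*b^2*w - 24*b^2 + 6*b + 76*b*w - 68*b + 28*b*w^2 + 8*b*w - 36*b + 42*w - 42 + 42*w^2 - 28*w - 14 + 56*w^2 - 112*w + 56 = 4*b^3 + b^2*(32*w - 14) + b*(28*w^2 + 84*w - 98) + 98*w^2 - 98*w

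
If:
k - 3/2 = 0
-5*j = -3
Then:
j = 3/5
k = 3/2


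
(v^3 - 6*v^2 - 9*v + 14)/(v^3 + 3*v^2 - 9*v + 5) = (v^2 - 5*v - 14)/(v^2 + 4*v - 5)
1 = 1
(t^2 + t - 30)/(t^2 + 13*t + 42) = (t - 5)/(t + 7)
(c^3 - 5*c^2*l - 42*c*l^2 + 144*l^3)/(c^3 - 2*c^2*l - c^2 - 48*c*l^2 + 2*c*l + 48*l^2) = (c - 3*l)/(c - 1)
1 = 1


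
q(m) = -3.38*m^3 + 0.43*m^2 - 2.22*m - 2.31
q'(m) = -10.14*m^2 + 0.86*m - 2.22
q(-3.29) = 130.01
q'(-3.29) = -114.81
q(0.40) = -3.35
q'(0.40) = -3.50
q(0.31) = -3.06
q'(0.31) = -2.93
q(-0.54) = -0.45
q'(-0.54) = -5.64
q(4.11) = -238.83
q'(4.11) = -169.97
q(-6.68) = 1039.21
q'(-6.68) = -460.44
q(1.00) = -7.48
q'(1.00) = -11.50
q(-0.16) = -1.93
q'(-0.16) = -2.62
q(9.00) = -2451.48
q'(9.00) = -815.82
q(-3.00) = 99.48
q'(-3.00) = -96.06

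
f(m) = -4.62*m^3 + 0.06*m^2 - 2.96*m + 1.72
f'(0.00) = -2.96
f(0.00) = 1.72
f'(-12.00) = -2000.24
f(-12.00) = 8029.24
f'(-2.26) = -74.02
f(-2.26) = 62.05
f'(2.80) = -111.29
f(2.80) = -107.52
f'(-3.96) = -220.78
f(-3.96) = 301.28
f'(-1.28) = -25.82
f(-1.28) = 15.30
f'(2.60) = -96.34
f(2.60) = -86.77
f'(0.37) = -4.81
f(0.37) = 0.40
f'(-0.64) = -8.71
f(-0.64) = 4.85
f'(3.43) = -165.61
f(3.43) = -194.16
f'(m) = -13.86*m^2 + 0.12*m - 2.96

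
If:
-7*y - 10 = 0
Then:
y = -10/7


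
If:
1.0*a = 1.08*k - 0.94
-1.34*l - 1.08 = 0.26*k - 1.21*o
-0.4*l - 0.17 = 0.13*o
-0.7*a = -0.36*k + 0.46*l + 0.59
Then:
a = -0.04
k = 0.83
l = -0.57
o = 0.44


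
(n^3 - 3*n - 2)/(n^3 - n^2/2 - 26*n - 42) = 2*(-n^3 + 3*n + 2)/(-2*n^3 + n^2 + 52*n + 84)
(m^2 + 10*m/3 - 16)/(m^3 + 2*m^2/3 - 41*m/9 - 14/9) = 3*(3*m^2 + 10*m - 48)/(9*m^3 + 6*m^2 - 41*m - 14)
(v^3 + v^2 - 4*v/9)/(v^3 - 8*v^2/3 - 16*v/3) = (v - 1/3)/(v - 4)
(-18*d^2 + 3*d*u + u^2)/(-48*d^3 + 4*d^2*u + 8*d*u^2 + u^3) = (-3*d + u)/(-8*d^2 + 2*d*u + u^2)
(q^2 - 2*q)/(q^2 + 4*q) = (q - 2)/(q + 4)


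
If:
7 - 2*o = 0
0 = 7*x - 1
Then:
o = 7/2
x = 1/7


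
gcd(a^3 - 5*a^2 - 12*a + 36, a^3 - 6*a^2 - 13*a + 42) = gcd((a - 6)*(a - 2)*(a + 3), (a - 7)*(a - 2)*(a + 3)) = a^2 + a - 6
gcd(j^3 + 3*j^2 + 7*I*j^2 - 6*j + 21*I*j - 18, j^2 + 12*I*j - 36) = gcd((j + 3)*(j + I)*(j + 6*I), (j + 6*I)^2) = j + 6*I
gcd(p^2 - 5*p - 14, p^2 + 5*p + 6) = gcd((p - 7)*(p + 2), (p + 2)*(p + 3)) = p + 2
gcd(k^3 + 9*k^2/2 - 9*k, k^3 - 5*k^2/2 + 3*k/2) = k^2 - 3*k/2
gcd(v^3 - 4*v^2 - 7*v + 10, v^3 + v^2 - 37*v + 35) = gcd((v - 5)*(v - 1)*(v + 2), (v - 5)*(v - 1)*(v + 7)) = v^2 - 6*v + 5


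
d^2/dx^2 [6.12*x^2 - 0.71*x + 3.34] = 12.2400000000000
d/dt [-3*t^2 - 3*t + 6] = -6*t - 3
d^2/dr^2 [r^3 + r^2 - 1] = 6*r + 2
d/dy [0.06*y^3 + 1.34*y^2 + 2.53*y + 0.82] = 0.18*y^2 + 2.68*y + 2.53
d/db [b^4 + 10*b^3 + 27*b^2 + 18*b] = 4*b^3 + 30*b^2 + 54*b + 18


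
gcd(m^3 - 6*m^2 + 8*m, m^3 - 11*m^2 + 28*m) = m^2 - 4*m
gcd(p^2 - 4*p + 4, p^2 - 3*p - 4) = 1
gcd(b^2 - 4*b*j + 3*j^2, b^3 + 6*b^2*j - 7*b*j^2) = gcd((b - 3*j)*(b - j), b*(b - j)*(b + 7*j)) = b - j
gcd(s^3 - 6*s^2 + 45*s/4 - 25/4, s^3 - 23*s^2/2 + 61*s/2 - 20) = s^2 - 7*s/2 + 5/2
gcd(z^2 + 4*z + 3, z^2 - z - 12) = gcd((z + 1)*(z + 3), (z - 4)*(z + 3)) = z + 3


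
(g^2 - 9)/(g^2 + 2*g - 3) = (g - 3)/(g - 1)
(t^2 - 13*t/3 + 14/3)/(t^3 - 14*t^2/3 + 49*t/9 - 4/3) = 3*(3*t^2 - 13*t + 14)/(9*t^3 - 42*t^2 + 49*t - 12)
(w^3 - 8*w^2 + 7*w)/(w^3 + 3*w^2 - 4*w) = (w - 7)/(w + 4)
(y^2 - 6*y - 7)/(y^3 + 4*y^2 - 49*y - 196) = (y + 1)/(y^2 + 11*y + 28)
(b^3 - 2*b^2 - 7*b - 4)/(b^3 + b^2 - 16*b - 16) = (b + 1)/(b + 4)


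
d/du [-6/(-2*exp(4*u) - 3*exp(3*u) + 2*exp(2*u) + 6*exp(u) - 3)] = (-48*exp(3*u) - 54*exp(2*u) + 24*exp(u) + 36)*exp(u)/(2*exp(4*u) + 3*exp(3*u) - 2*exp(2*u) - 6*exp(u) + 3)^2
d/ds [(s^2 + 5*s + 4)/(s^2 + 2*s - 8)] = -3/(s^2 - 4*s + 4)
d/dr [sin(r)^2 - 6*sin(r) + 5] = 2*(sin(r) - 3)*cos(r)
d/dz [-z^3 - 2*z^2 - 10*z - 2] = -3*z^2 - 4*z - 10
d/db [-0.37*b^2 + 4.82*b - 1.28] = 4.82 - 0.74*b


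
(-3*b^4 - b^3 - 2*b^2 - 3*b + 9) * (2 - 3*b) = 9*b^5 - 3*b^4 + 4*b^3 + 5*b^2 - 33*b + 18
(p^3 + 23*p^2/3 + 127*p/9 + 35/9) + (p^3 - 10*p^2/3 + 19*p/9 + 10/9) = 2*p^3 + 13*p^2/3 + 146*p/9 + 5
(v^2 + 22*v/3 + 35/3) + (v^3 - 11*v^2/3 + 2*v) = v^3 - 8*v^2/3 + 28*v/3 + 35/3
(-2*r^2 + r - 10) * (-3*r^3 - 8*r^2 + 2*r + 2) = 6*r^5 + 13*r^4 + 18*r^3 + 78*r^2 - 18*r - 20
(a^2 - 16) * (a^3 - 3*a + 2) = a^5 - 19*a^3 + 2*a^2 + 48*a - 32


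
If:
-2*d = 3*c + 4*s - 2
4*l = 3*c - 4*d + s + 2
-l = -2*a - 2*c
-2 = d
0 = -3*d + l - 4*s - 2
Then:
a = 92/57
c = -14/57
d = -2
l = 52/19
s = 32/19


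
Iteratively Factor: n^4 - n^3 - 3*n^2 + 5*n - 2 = (n - 1)*(n^3 - 3*n + 2) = (n - 1)^2*(n^2 + n - 2) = (n - 1)^3*(n + 2)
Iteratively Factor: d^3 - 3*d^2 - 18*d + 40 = (d - 5)*(d^2 + 2*d - 8) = (d - 5)*(d - 2)*(d + 4)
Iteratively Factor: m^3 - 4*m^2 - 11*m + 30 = (m - 5)*(m^2 + m - 6) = (m - 5)*(m - 2)*(m + 3)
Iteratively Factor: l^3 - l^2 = (l)*(l^2 - l) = l*(l - 1)*(l)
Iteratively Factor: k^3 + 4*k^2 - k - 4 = (k - 1)*(k^2 + 5*k + 4) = (k - 1)*(k + 1)*(k + 4)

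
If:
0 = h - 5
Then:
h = 5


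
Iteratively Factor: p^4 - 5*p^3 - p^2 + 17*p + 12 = (p + 1)*(p^3 - 6*p^2 + 5*p + 12) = (p + 1)^2*(p^2 - 7*p + 12) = (p - 4)*(p + 1)^2*(p - 3)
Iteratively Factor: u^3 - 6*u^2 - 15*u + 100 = (u - 5)*(u^2 - u - 20) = (u - 5)^2*(u + 4)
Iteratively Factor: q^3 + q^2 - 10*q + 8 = (q - 2)*(q^2 + 3*q - 4) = (q - 2)*(q + 4)*(q - 1)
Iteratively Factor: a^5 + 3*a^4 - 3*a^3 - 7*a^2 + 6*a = (a - 1)*(a^4 + 4*a^3 + a^2 - 6*a) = (a - 1)*(a + 2)*(a^3 + 2*a^2 - 3*a) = a*(a - 1)*(a + 2)*(a^2 + 2*a - 3) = a*(a - 1)^2*(a + 2)*(a + 3)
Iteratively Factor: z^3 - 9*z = (z + 3)*(z^2 - 3*z) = (z - 3)*(z + 3)*(z)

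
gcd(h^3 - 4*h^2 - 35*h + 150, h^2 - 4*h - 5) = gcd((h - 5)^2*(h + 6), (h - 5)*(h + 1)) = h - 5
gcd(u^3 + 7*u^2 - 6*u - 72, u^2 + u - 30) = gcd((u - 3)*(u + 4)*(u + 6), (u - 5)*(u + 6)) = u + 6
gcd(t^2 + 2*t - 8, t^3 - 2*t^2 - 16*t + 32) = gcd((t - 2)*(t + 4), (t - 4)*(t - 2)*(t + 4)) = t^2 + 2*t - 8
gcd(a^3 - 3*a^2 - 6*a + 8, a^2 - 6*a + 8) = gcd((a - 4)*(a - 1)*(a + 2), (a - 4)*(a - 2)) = a - 4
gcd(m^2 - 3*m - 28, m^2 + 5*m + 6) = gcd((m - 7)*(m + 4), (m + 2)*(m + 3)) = 1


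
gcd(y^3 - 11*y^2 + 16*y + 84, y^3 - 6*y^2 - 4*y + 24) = y^2 - 4*y - 12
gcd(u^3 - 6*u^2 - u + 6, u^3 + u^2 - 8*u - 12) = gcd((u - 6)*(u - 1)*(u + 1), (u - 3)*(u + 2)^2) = 1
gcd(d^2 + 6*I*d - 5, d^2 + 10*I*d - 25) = d + 5*I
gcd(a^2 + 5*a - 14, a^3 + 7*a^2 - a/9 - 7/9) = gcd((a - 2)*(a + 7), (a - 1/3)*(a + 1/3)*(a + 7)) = a + 7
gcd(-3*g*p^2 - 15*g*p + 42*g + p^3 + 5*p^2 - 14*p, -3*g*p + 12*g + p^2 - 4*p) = -3*g + p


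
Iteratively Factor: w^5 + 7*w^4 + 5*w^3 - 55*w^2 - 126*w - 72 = (w + 3)*(w^4 + 4*w^3 - 7*w^2 - 34*w - 24) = (w + 1)*(w + 3)*(w^3 + 3*w^2 - 10*w - 24) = (w - 3)*(w + 1)*(w + 3)*(w^2 + 6*w + 8) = (w - 3)*(w + 1)*(w + 3)*(w + 4)*(w + 2)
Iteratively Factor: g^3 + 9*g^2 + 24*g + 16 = (g + 1)*(g^2 + 8*g + 16) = (g + 1)*(g + 4)*(g + 4)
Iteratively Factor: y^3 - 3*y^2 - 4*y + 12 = (y + 2)*(y^2 - 5*y + 6) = (y - 2)*(y + 2)*(y - 3)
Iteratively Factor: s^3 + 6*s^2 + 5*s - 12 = (s + 3)*(s^2 + 3*s - 4) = (s - 1)*(s + 3)*(s + 4)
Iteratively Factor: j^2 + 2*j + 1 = (j + 1)*(j + 1)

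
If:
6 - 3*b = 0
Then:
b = 2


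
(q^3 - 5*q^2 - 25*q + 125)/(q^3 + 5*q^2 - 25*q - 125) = (q - 5)/(q + 5)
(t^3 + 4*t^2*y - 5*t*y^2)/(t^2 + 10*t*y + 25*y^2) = t*(t - y)/(t + 5*y)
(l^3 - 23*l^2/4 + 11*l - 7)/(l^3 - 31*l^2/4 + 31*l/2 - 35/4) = (l^2 - 4*l + 4)/(l^2 - 6*l + 5)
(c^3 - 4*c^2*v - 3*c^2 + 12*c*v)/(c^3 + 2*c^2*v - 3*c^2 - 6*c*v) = (c - 4*v)/(c + 2*v)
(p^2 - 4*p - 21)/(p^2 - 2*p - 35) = (p + 3)/(p + 5)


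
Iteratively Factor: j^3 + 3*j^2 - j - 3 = (j - 1)*(j^2 + 4*j + 3) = (j - 1)*(j + 3)*(j + 1)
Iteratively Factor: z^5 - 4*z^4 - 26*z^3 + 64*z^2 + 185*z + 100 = (z + 1)*(z^4 - 5*z^3 - 21*z^2 + 85*z + 100) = (z - 5)*(z + 1)*(z^3 - 21*z - 20) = (z - 5)^2*(z + 1)*(z^2 + 5*z + 4) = (z - 5)^2*(z + 1)^2*(z + 4)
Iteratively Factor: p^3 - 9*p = (p - 3)*(p^2 + 3*p) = (p - 3)*(p + 3)*(p)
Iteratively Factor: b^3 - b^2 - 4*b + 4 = (b + 2)*(b^2 - 3*b + 2) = (b - 1)*(b + 2)*(b - 2)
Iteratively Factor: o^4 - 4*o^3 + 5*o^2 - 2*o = (o - 1)*(o^3 - 3*o^2 + 2*o) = (o - 2)*(o - 1)*(o^2 - o) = o*(o - 2)*(o - 1)*(o - 1)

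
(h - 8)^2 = h^2 - 16*h + 64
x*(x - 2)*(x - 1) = x^3 - 3*x^2 + 2*x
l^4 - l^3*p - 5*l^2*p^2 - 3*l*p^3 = l*(l - 3*p)*(l + p)^2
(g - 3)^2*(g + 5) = g^3 - g^2 - 21*g + 45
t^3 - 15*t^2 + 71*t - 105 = (t - 7)*(t - 5)*(t - 3)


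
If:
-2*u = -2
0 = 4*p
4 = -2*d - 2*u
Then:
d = -3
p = 0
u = 1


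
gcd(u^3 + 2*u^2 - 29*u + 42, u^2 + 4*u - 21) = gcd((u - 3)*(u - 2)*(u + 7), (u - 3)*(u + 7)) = u^2 + 4*u - 21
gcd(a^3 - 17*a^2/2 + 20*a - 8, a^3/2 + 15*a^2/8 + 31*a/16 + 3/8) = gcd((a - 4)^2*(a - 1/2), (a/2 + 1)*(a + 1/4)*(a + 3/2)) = 1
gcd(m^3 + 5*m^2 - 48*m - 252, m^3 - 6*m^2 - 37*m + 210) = m^2 - m - 42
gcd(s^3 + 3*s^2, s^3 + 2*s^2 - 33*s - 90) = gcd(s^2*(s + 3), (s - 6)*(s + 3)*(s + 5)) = s + 3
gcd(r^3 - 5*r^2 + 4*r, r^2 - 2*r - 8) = r - 4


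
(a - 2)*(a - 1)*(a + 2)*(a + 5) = a^4 + 4*a^3 - 9*a^2 - 16*a + 20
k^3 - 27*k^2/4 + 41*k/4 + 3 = (k - 4)*(k - 3)*(k + 1/4)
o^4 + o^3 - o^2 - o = o*(o - 1)*(o + 1)^2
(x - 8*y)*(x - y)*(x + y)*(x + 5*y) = x^4 - 3*x^3*y - 41*x^2*y^2 + 3*x*y^3 + 40*y^4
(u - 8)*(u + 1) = u^2 - 7*u - 8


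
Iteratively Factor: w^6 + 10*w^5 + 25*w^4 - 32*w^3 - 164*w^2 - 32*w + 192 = (w + 4)*(w^5 + 6*w^4 + w^3 - 36*w^2 - 20*w + 48) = (w - 2)*(w + 4)*(w^4 + 8*w^3 + 17*w^2 - 2*w - 24) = (w - 2)*(w + 3)*(w + 4)*(w^3 + 5*w^2 + 2*w - 8) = (w - 2)*(w - 1)*(w + 3)*(w + 4)*(w^2 + 6*w + 8) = (w - 2)*(w - 1)*(w + 3)*(w + 4)^2*(w + 2)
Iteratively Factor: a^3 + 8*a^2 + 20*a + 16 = (a + 2)*(a^2 + 6*a + 8) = (a + 2)*(a + 4)*(a + 2)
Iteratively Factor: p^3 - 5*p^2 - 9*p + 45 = (p + 3)*(p^2 - 8*p + 15) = (p - 3)*(p + 3)*(p - 5)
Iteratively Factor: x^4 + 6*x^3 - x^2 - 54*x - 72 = (x + 2)*(x^3 + 4*x^2 - 9*x - 36) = (x + 2)*(x + 3)*(x^2 + x - 12) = (x - 3)*(x + 2)*(x + 3)*(x + 4)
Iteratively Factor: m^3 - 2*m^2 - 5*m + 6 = (m - 3)*(m^2 + m - 2) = (m - 3)*(m - 1)*(m + 2)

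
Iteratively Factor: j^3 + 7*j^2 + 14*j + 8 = (j + 4)*(j^2 + 3*j + 2) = (j + 2)*(j + 4)*(j + 1)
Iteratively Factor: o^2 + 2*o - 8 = (o + 4)*(o - 2)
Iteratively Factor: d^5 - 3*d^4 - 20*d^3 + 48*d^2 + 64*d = (d + 1)*(d^4 - 4*d^3 - 16*d^2 + 64*d) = (d - 4)*(d + 1)*(d^3 - 16*d) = (d - 4)*(d + 1)*(d + 4)*(d^2 - 4*d) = (d - 4)^2*(d + 1)*(d + 4)*(d)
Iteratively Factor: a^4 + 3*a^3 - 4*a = (a - 1)*(a^3 + 4*a^2 + 4*a) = a*(a - 1)*(a^2 + 4*a + 4) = a*(a - 1)*(a + 2)*(a + 2)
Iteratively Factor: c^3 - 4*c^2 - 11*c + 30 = (c + 3)*(c^2 - 7*c + 10) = (c - 5)*(c + 3)*(c - 2)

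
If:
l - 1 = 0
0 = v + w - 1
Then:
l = 1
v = 1 - w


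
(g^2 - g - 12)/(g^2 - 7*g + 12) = (g + 3)/(g - 3)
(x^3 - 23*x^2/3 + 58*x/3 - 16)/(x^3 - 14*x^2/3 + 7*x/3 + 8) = (x - 2)/(x + 1)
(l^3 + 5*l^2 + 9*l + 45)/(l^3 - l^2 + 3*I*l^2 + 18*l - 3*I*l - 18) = (l^2 + l*(5 + 3*I) + 15*I)/(l^2 + l*(-1 + 6*I) - 6*I)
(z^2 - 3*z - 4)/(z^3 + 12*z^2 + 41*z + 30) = (z - 4)/(z^2 + 11*z + 30)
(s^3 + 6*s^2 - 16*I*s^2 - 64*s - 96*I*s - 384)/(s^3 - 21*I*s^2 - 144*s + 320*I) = (s + 6)/(s - 5*I)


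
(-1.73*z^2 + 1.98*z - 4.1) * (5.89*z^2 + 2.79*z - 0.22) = -10.1897*z^4 + 6.8355*z^3 - 18.2442*z^2 - 11.8746*z + 0.902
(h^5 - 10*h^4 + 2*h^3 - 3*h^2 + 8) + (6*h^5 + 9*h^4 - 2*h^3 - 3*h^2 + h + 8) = 7*h^5 - h^4 - 6*h^2 + h + 16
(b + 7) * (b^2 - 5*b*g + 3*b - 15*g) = b^3 - 5*b^2*g + 10*b^2 - 50*b*g + 21*b - 105*g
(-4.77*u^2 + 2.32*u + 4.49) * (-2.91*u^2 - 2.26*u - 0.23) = 13.8807*u^4 + 4.029*u^3 - 17.212*u^2 - 10.681*u - 1.0327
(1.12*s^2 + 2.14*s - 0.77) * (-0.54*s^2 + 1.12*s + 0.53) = -0.6048*s^4 + 0.0988*s^3 + 3.4062*s^2 + 0.2718*s - 0.4081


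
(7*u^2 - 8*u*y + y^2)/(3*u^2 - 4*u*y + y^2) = (-7*u + y)/(-3*u + y)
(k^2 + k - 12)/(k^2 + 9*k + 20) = (k - 3)/(k + 5)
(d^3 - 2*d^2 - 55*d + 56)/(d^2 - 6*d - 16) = (d^2 + 6*d - 7)/(d + 2)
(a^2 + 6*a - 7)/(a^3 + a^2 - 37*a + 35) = 1/(a - 5)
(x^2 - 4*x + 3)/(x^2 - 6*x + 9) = (x - 1)/(x - 3)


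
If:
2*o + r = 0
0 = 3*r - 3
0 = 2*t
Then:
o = -1/2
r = 1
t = 0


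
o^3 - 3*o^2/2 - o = o*(o - 2)*(o + 1/2)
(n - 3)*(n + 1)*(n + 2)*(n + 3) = n^4 + 3*n^3 - 7*n^2 - 27*n - 18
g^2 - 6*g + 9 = (g - 3)^2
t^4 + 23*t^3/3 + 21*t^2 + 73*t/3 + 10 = (t + 1)*(t + 5/3)*(t + 2)*(t + 3)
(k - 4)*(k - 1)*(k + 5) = k^3 - 21*k + 20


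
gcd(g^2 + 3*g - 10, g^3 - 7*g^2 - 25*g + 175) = g + 5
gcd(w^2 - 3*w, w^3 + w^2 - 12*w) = w^2 - 3*w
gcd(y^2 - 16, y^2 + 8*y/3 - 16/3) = y + 4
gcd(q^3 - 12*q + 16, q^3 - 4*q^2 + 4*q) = q^2 - 4*q + 4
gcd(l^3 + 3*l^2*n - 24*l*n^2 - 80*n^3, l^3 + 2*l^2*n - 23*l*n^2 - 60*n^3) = l^2 - l*n - 20*n^2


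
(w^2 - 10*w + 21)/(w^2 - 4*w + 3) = (w - 7)/(w - 1)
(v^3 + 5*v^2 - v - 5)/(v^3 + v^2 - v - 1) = (v + 5)/(v + 1)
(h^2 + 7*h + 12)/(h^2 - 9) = (h + 4)/(h - 3)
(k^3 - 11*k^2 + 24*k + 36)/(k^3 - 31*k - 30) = (k - 6)/(k + 5)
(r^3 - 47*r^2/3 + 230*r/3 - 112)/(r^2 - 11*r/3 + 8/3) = (r^2 - 13*r + 42)/(r - 1)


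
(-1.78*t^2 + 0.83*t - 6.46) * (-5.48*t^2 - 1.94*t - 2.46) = 9.7544*t^4 - 1.0952*t^3 + 38.1694*t^2 + 10.4906*t + 15.8916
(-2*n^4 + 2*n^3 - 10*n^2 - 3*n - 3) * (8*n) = -16*n^5 + 16*n^4 - 80*n^3 - 24*n^2 - 24*n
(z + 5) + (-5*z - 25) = -4*z - 20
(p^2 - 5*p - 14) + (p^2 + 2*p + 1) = 2*p^2 - 3*p - 13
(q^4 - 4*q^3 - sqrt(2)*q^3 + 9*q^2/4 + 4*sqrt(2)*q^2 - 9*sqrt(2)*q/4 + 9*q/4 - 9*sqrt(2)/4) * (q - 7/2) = q^5 - 15*q^4/2 - sqrt(2)*q^4 + 15*sqrt(2)*q^3/2 + 65*q^3/4 - 65*sqrt(2)*q^2/4 - 45*q^2/8 - 63*q/8 + 45*sqrt(2)*q/8 + 63*sqrt(2)/8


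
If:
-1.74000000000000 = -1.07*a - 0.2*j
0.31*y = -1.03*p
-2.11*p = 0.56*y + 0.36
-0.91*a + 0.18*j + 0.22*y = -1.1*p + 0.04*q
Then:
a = 0.551638349556474 - 0.0213561131873999*q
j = 0.114255205552589*q + 5.74873482987286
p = -1.44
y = 4.80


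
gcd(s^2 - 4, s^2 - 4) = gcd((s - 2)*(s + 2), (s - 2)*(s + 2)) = s^2 - 4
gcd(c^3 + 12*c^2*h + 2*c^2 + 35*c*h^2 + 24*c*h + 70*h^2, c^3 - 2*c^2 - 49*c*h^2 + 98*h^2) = c + 7*h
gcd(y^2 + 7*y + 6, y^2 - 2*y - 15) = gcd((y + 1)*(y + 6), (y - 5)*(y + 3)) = 1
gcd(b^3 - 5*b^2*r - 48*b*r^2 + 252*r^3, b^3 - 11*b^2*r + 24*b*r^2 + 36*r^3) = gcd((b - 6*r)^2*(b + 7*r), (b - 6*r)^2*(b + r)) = b^2 - 12*b*r + 36*r^2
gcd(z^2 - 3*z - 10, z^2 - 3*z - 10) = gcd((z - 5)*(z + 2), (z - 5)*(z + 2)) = z^2 - 3*z - 10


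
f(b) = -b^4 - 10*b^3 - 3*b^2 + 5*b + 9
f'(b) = -4*b^3 - 30*b^2 - 6*b + 5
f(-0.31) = 7.45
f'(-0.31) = 4.10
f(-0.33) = 7.37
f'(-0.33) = 3.86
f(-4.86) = 503.87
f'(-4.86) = -215.26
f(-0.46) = 6.99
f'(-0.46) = 1.80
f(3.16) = -420.41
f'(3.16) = -439.75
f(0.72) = 7.04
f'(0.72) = -16.36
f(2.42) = -172.49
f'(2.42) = -241.90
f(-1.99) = 50.29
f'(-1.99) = -70.34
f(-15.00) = -17616.00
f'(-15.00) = 6845.00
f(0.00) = 9.00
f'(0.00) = 5.00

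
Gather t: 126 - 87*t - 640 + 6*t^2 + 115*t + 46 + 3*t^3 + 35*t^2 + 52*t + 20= 3*t^3 + 41*t^2 + 80*t - 448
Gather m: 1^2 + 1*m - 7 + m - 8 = 2*m - 14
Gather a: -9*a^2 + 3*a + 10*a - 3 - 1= -9*a^2 + 13*a - 4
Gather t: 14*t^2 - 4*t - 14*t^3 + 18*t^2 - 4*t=-14*t^3 + 32*t^2 - 8*t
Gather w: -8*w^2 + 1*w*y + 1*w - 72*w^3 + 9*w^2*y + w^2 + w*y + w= -72*w^3 + w^2*(9*y - 7) + w*(2*y + 2)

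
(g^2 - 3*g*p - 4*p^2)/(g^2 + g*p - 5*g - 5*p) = (g - 4*p)/(g - 5)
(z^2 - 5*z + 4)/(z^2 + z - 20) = (z - 1)/(z + 5)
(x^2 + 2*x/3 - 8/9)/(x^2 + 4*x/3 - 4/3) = (x + 4/3)/(x + 2)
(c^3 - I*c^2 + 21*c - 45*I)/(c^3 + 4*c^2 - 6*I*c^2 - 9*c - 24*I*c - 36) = (c + 5*I)/(c + 4)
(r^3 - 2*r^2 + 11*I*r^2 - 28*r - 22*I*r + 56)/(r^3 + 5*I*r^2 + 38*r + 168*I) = (r - 2)/(r - 6*I)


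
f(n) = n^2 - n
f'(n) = 2*n - 1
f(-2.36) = 7.93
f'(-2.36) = -5.72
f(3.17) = 6.88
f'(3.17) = 5.34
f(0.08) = -0.07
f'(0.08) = -0.84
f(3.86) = 11.04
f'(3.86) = 6.72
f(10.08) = 91.53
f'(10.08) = 19.16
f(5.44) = 24.15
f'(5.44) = 9.88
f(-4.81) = 27.95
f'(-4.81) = -10.62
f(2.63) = 4.29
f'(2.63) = 4.26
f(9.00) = 72.00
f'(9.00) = 17.00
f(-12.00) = 156.00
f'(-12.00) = -25.00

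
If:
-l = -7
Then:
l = 7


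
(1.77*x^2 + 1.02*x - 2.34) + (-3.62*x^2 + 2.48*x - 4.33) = -1.85*x^2 + 3.5*x - 6.67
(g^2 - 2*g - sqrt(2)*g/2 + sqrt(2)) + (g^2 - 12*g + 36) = 2*g^2 - 14*g - sqrt(2)*g/2 + sqrt(2) + 36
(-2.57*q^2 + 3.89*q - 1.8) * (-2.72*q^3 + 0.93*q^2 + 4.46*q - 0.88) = 6.9904*q^5 - 12.9709*q^4 - 2.9485*q^3 + 17.937*q^2 - 11.4512*q + 1.584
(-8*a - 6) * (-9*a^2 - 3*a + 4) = 72*a^3 + 78*a^2 - 14*a - 24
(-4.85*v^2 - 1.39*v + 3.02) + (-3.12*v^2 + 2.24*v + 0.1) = -7.97*v^2 + 0.85*v + 3.12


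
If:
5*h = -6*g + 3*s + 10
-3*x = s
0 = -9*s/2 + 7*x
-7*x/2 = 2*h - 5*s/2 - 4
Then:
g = 0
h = 2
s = 0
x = 0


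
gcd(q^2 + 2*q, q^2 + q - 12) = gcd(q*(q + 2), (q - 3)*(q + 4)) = 1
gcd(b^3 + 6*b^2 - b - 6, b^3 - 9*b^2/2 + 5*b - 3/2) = b - 1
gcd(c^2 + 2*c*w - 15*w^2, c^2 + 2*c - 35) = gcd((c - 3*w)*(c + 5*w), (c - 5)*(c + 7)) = 1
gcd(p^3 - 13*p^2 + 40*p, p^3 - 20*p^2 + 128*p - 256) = p - 8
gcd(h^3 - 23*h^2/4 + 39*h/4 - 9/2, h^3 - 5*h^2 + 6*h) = h^2 - 5*h + 6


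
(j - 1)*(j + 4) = j^2 + 3*j - 4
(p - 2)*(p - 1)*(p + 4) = p^3 + p^2 - 10*p + 8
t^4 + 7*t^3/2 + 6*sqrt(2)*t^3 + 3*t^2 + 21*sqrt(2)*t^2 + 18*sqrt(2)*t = t*(t + 3/2)*(t + 2)*(t + 6*sqrt(2))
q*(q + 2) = q^2 + 2*q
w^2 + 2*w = w*(w + 2)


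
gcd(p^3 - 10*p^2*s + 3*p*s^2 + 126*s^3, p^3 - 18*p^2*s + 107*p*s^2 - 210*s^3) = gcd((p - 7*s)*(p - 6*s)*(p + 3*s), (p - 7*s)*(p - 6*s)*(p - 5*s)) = p^2 - 13*p*s + 42*s^2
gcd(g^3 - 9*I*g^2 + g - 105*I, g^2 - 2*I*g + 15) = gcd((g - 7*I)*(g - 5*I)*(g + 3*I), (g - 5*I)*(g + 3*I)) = g^2 - 2*I*g + 15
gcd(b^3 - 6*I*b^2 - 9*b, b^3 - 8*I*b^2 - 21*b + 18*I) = b^2 - 6*I*b - 9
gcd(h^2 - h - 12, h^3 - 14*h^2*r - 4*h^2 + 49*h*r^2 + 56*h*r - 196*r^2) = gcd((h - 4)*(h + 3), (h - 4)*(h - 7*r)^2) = h - 4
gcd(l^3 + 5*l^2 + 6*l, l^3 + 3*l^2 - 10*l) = l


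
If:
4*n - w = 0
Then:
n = w/4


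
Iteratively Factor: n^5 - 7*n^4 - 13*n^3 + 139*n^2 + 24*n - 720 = (n - 4)*(n^4 - 3*n^3 - 25*n^2 + 39*n + 180) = (n - 4)^2*(n^3 + n^2 - 21*n - 45) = (n - 5)*(n - 4)^2*(n^2 + 6*n + 9) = (n - 5)*(n - 4)^2*(n + 3)*(n + 3)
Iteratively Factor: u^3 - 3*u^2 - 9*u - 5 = (u + 1)*(u^2 - 4*u - 5) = (u + 1)^2*(u - 5)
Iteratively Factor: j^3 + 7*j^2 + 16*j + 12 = (j + 3)*(j^2 + 4*j + 4) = (j + 2)*(j + 3)*(j + 2)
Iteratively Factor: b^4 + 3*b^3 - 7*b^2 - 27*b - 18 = (b + 3)*(b^3 - 7*b - 6) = (b + 1)*(b + 3)*(b^2 - b - 6) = (b - 3)*(b + 1)*(b + 3)*(b + 2)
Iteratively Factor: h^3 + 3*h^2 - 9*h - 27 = (h - 3)*(h^2 + 6*h + 9) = (h - 3)*(h + 3)*(h + 3)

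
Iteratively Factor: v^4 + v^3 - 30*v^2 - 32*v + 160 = (v - 5)*(v^3 + 6*v^2 - 32) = (v - 5)*(v + 4)*(v^2 + 2*v - 8) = (v - 5)*(v - 2)*(v + 4)*(v + 4)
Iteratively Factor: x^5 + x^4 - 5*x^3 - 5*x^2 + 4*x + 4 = (x - 1)*(x^4 + 2*x^3 - 3*x^2 - 8*x - 4) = (x - 2)*(x - 1)*(x^3 + 4*x^2 + 5*x + 2) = (x - 2)*(x - 1)*(x + 2)*(x^2 + 2*x + 1) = (x - 2)*(x - 1)*(x + 1)*(x + 2)*(x + 1)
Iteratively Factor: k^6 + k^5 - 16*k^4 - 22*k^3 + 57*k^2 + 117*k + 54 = (k + 3)*(k^5 - 2*k^4 - 10*k^3 + 8*k^2 + 33*k + 18) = (k - 3)*(k + 3)*(k^4 + k^3 - 7*k^2 - 13*k - 6) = (k - 3)*(k + 1)*(k + 3)*(k^3 - 7*k - 6) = (k - 3)*(k + 1)*(k + 2)*(k + 3)*(k^2 - 2*k - 3) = (k - 3)*(k + 1)^2*(k + 2)*(k + 3)*(k - 3)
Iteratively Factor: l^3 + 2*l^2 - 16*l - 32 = (l + 2)*(l^2 - 16) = (l + 2)*(l + 4)*(l - 4)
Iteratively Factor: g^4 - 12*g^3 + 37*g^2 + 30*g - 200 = (g - 5)*(g^3 - 7*g^2 + 2*g + 40) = (g - 5)^2*(g^2 - 2*g - 8) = (g - 5)^2*(g + 2)*(g - 4)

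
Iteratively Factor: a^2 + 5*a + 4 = (a + 1)*(a + 4)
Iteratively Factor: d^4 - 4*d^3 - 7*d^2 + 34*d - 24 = (d - 4)*(d^3 - 7*d + 6) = (d - 4)*(d - 2)*(d^2 + 2*d - 3) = (d - 4)*(d - 2)*(d - 1)*(d + 3)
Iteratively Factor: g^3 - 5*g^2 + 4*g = (g - 1)*(g^2 - 4*g) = g*(g - 1)*(g - 4)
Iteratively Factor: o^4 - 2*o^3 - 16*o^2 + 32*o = (o)*(o^3 - 2*o^2 - 16*o + 32) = o*(o - 4)*(o^2 + 2*o - 8) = o*(o - 4)*(o - 2)*(o + 4)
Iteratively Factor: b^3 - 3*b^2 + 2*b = (b - 1)*(b^2 - 2*b) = b*(b - 1)*(b - 2)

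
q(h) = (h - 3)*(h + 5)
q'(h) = 2*h + 2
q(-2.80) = -12.76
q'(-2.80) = -3.60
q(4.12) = 10.21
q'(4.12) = 10.24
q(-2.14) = -14.70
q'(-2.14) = -2.28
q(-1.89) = -15.21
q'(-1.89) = -1.78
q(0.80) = -12.76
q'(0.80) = 3.60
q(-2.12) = -14.75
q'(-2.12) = -2.24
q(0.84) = -12.61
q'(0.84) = 3.68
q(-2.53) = -13.66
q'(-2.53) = -3.06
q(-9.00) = 48.00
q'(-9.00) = -16.00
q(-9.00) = 48.00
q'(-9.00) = -16.00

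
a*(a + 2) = a^2 + 2*a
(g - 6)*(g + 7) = g^2 + g - 42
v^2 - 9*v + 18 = (v - 6)*(v - 3)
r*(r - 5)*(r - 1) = r^3 - 6*r^2 + 5*r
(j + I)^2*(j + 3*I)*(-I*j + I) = -I*j^4 + 5*j^3 + I*j^3 - 5*j^2 + 7*I*j^2 - 3*j - 7*I*j + 3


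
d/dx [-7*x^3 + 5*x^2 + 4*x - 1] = -21*x^2 + 10*x + 4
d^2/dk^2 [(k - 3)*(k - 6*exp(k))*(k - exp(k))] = -7*k^2*exp(k) + 24*k*exp(2*k) - 7*k*exp(k) + 6*k - 48*exp(2*k) + 28*exp(k) - 6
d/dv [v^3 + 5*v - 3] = 3*v^2 + 5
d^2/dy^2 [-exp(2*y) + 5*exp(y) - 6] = (5 - 4*exp(y))*exp(y)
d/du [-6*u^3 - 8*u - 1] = -18*u^2 - 8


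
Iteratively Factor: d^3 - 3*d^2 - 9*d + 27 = (d + 3)*(d^2 - 6*d + 9) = (d - 3)*(d + 3)*(d - 3)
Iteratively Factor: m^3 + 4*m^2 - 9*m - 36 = (m - 3)*(m^2 + 7*m + 12) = (m - 3)*(m + 4)*(m + 3)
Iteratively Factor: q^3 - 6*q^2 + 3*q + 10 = (q - 5)*(q^2 - q - 2) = (q - 5)*(q + 1)*(q - 2)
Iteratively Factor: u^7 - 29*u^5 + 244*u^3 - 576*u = (u - 4)*(u^6 + 4*u^5 - 13*u^4 - 52*u^3 + 36*u^2 + 144*u) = (u - 4)*(u + 3)*(u^5 + u^4 - 16*u^3 - 4*u^2 + 48*u) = (u - 4)*(u + 3)*(u + 4)*(u^4 - 3*u^3 - 4*u^2 + 12*u) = u*(u - 4)*(u + 3)*(u + 4)*(u^3 - 3*u^2 - 4*u + 12) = u*(u - 4)*(u + 2)*(u + 3)*(u + 4)*(u^2 - 5*u + 6) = u*(u - 4)*(u - 2)*(u + 2)*(u + 3)*(u + 4)*(u - 3)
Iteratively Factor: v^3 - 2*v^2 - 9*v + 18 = (v - 3)*(v^2 + v - 6) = (v - 3)*(v - 2)*(v + 3)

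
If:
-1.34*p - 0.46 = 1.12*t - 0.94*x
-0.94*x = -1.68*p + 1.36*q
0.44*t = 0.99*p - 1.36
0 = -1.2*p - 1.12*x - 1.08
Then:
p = 0.43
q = 1.52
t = -2.12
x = -1.43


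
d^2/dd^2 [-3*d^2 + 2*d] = -6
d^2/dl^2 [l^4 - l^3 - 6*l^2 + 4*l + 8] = 12*l^2 - 6*l - 12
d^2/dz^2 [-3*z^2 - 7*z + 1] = -6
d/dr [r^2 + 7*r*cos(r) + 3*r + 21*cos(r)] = -7*r*sin(r) + 2*r - 21*sin(r) + 7*cos(r) + 3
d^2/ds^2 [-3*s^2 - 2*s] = -6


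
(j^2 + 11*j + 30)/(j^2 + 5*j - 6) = (j + 5)/(j - 1)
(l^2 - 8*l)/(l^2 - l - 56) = l/(l + 7)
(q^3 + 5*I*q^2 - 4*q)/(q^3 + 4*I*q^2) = (q + I)/q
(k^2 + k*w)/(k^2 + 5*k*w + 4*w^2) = k/(k + 4*w)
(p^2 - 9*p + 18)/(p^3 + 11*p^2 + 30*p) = (p^2 - 9*p + 18)/(p*(p^2 + 11*p + 30))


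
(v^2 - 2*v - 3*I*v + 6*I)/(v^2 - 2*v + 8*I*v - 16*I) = (v - 3*I)/(v + 8*I)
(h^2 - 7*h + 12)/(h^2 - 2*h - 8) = (h - 3)/(h + 2)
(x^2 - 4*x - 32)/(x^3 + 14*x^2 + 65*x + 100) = (x - 8)/(x^2 + 10*x + 25)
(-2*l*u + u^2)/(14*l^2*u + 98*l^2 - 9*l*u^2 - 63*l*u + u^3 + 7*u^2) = u/(-7*l*u - 49*l + u^2 + 7*u)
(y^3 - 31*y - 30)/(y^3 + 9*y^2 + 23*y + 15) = (y - 6)/(y + 3)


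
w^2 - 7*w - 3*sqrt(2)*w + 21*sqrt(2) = (w - 7)*(w - 3*sqrt(2))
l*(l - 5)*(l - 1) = l^3 - 6*l^2 + 5*l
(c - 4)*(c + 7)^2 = c^3 + 10*c^2 - 7*c - 196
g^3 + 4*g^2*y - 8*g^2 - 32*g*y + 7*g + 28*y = (g - 7)*(g - 1)*(g + 4*y)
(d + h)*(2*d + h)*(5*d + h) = 10*d^3 + 17*d^2*h + 8*d*h^2 + h^3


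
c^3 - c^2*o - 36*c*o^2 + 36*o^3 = (c - 6*o)*(c - o)*(c + 6*o)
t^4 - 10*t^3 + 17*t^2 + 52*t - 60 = (t - 6)*(t - 5)*(t - 1)*(t + 2)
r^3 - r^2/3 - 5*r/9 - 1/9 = (r - 1)*(r + 1/3)^2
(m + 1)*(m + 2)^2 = m^3 + 5*m^2 + 8*m + 4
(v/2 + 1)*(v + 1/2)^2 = v^3/2 + 3*v^2/2 + 9*v/8 + 1/4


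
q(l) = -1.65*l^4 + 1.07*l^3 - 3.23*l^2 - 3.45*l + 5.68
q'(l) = -6.6*l^3 + 3.21*l^2 - 6.46*l - 3.45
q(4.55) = -683.28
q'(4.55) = -588.08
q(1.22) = -5.05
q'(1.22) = -18.54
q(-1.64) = -14.01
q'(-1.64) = 44.89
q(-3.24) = -235.27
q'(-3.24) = 275.66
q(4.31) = -552.89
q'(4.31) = -500.08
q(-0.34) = 6.42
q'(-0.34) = -0.62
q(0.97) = -1.19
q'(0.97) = -12.72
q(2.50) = -70.87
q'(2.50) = -102.66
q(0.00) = 5.68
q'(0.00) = -3.45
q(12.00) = -32866.28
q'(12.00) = -11023.53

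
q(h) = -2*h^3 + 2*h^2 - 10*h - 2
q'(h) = -6*h^2 + 4*h - 10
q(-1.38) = 20.86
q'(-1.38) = -26.95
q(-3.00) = 100.00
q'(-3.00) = -76.00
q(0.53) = -7.04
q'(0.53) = -9.57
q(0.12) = -3.17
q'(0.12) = -9.61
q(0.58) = -7.52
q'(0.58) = -9.70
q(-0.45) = 3.09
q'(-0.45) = -13.02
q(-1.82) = 34.88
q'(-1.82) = -37.15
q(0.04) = -2.40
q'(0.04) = -9.85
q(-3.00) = 100.00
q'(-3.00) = -76.00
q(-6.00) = 562.00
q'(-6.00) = -250.00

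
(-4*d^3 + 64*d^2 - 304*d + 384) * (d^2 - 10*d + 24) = -4*d^5 + 104*d^4 - 1040*d^3 + 4960*d^2 - 11136*d + 9216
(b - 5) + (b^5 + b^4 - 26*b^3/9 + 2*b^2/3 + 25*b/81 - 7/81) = b^5 + b^4 - 26*b^3/9 + 2*b^2/3 + 106*b/81 - 412/81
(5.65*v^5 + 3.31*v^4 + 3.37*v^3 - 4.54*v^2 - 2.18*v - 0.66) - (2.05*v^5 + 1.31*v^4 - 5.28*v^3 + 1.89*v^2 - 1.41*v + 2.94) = 3.6*v^5 + 2.0*v^4 + 8.65*v^3 - 6.43*v^2 - 0.77*v - 3.6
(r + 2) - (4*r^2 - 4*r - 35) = -4*r^2 + 5*r + 37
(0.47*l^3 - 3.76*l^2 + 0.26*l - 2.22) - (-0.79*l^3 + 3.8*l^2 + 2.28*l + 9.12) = 1.26*l^3 - 7.56*l^2 - 2.02*l - 11.34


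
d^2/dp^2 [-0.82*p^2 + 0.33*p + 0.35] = -1.64000000000000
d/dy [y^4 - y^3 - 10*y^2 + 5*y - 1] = 4*y^3 - 3*y^2 - 20*y + 5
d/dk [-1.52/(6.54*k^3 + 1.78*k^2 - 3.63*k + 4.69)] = (29.8224*k^2 + 5.4112*k - 5.5176)/(6.54*k^3 + 1.78*k^2 - 3.63*k + 4.69)^2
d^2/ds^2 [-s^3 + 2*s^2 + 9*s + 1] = 4 - 6*s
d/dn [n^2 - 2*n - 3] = 2*n - 2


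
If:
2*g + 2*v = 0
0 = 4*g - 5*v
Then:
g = 0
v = 0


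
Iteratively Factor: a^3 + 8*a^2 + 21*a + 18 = (a + 3)*(a^2 + 5*a + 6) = (a + 2)*(a + 3)*(a + 3)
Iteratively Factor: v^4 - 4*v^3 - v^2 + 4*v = (v - 1)*(v^3 - 3*v^2 - 4*v) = v*(v - 1)*(v^2 - 3*v - 4) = v*(v - 1)*(v + 1)*(v - 4)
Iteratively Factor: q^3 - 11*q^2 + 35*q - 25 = (q - 1)*(q^2 - 10*q + 25) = (q - 5)*(q - 1)*(q - 5)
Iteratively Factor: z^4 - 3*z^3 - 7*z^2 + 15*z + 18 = (z - 3)*(z^3 - 7*z - 6) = (z - 3)^2*(z^2 + 3*z + 2) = (z - 3)^2*(z + 1)*(z + 2)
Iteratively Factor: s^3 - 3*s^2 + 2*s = (s - 1)*(s^2 - 2*s) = s*(s - 1)*(s - 2)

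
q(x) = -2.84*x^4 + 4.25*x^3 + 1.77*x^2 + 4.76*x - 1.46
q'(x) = -11.36*x^3 + 12.75*x^2 + 3.54*x + 4.76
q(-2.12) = -101.46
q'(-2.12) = 162.80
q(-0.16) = -2.20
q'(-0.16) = 4.57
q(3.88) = -351.74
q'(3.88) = -453.11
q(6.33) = -3382.12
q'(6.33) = -2343.26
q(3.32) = -155.66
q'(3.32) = -258.66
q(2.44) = -18.23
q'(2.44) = -75.72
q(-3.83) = -843.60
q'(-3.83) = 816.46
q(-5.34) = -2932.88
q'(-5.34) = 2079.26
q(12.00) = -51235.70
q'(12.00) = -17746.84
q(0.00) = -1.46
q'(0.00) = 4.76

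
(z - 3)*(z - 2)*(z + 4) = z^3 - z^2 - 14*z + 24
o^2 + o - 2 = (o - 1)*(o + 2)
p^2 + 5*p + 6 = (p + 2)*(p + 3)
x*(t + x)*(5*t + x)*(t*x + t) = 5*t^3*x^2 + 5*t^3*x + 6*t^2*x^3 + 6*t^2*x^2 + t*x^4 + t*x^3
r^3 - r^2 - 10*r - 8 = (r - 4)*(r + 1)*(r + 2)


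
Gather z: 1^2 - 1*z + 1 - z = 2 - 2*z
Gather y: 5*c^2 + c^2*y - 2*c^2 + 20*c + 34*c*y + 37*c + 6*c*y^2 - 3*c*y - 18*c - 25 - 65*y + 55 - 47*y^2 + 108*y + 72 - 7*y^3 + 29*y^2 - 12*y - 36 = 3*c^2 + 39*c - 7*y^3 + y^2*(6*c - 18) + y*(c^2 + 31*c + 31) + 66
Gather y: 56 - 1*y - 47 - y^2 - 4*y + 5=-y^2 - 5*y + 14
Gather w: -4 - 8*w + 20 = 16 - 8*w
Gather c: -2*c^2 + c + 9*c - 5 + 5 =-2*c^2 + 10*c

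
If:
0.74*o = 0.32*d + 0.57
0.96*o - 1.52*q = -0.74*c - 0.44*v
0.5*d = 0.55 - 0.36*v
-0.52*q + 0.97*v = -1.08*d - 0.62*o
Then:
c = 6.12776310614148 - 0.193198853739394*v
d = 1.1 - 0.72*v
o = 1.24594594594595 - 0.311351351351351*v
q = 3.77016632016632 - 0.00122661122661123*v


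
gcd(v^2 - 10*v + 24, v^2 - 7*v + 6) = v - 6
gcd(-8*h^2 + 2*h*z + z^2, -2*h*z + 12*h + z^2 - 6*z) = -2*h + z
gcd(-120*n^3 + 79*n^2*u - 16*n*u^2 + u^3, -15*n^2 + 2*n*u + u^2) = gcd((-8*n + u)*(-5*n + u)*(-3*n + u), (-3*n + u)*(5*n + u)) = -3*n + u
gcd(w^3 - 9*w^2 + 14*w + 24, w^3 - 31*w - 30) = w^2 - 5*w - 6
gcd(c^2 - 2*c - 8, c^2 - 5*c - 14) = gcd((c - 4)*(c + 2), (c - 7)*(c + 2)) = c + 2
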